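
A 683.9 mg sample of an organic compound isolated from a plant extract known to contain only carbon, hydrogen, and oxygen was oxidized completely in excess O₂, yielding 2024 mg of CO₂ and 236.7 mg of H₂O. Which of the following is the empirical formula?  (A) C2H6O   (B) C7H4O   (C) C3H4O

mol C = 2.024 g CO₂ ÷ 44.009 g/mol = 0.045991 mol
mol H = 2 × 0.2367 g H₂O ÷ 18.015 g/mol = 0.026278 mol
mass O = 0.6839 − (0.55239 + 0.026488) = 0.10502 g → mol O = 0.10502 ÷ 15.999 = 0.0065641 mol
Divide by the smallest (0.0065641 mol): C 7.006, H 4.003, O 1.000

(B) C7H4O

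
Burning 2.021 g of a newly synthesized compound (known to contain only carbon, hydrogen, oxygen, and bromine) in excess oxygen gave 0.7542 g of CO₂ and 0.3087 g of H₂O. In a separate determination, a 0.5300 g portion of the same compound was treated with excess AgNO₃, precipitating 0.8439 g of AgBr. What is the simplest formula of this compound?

C2H4Br2O3

mol C = 0.7542 g CO₂ ÷ 44.009 g/mol = 0.017137 mol
mol H = 2 × 0.3087 g H₂O ÷ 18.015 g/mol = 0.034271 mol
From the AgBr data: mol Br per gram of compound = (0.8439 ÷ 187.772) ÷ 0.5300 = 0.0084798 mol/g, so in the 2.021 g combustion sample mol Br = 0.017138 mol
mass O = 2.021 − (0.20584 + 0.034546 + 1.3694) = 0.41125 g → mol O = 0.41125 ÷ 15.999 = 0.025705 mol
Divide by the smallest (0.017137 mol): C 1.000, H 2.000, Br 1.000, O 1.500
Multiplying each by 2 gives whole numbers: C 2.00, H 4.00, Br 2.00, O 3.00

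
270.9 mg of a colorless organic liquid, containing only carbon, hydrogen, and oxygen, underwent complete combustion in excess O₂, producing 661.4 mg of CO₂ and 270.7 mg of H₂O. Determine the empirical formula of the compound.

C4H8O

mol C = 0.6614 g CO₂ ÷ 44.009 g/mol = 0.015029 mol
mol H = 2 × 0.2707 g H₂O ÷ 18.015 g/mol = 0.030053 mol
mass O = 0.2709 − (0.18051 + 0.030293) = 0.060097 g → mol O = 0.060097 ÷ 15.999 = 0.0037563 mol
Divide by the smallest (0.0037563 mol): C 4.001, H 8.001, O 1.000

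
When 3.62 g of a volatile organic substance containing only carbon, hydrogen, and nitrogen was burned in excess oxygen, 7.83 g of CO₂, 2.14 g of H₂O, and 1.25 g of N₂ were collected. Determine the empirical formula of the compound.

mol C = 7.83 g CO₂ ÷ 44.009 g/mol = 0.1779 mol
mol H = 2 × 2.14 g H₂O ÷ 18.015 g/mol = 0.2376 mol
mol N = 2 × 1.25 g N₂ ÷ 28.014 g/mol = 0.08924 mol
Divide by the smallest (0.08924 mol): C 1.994, H 2.662, N 1.000
Multiplying each by 3 gives whole numbers: C 5.98, H 7.99, N 3.00

C6H8N3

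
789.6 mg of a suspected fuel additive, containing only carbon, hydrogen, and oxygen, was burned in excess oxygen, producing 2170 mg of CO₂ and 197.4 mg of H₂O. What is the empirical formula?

C9H4O2

mol C = 2.170 g CO₂ ÷ 44.009 g/mol = 0.049308 mol
mol H = 2 × 0.1974 g H₂O ÷ 18.015 g/mol = 0.021915 mol
mass O = 0.7896 − (0.59224 + 0.022090) = 0.17527 g → mol O = 0.17527 ÷ 15.999 = 0.010955 mol
Divide by the smallest (0.010955 mol): C 4.501, H 2.000, O 1.000
Multiplying each by 2 gives whole numbers: C 9.00, H 4.00, O 2.00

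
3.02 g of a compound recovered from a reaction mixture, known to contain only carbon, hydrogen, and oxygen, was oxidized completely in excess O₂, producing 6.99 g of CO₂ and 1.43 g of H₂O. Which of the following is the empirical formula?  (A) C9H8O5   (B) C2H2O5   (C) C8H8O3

(C) C8H8O3

mol C = 6.99 g CO₂ ÷ 44.009 g/mol = 0.1588 mol
mol H = 2 × 1.43 g H₂O ÷ 18.015 g/mol = 0.1588 mol
mass O = 3.02 − (1.908 + 0.1600) = 0.9523 g → mol O = 0.9523 ÷ 15.999 = 0.05952 mol
Divide by the smallest (0.05952 mol): C 2.669, H 2.667, O 1.000
Multiplying each by 3 gives whole numbers: C 8.01, H 8.00, O 3.00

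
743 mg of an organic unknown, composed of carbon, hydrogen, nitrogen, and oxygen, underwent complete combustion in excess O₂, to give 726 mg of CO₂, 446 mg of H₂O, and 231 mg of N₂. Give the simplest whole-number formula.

mol C = 0.726 g CO₂ ÷ 44.009 g/mol = 0.01650 mol
mol H = 2 × 0.446 g H₂O ÷ 18.015 g/mol = 0.04951 mol
mol N = 2 × 0.231 g N₂ ÷ 28.014 g/mol = 0.01649 mol
mass O = 0.743 − (0.1981 + 0.04991 + 0.2310) = 0.2639 g → mol O = 0.2639 ÷ 15.999 = 0.01650 mol
Divide by the smallest (0.01649 mol): C 1.000, H 3.002, N 1.000, O 1.000

CH3NO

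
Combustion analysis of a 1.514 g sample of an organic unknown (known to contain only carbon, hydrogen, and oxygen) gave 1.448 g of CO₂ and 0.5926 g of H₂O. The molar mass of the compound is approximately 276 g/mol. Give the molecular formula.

C6H12O12

mol C = 1.448 g CO₂ ÷ 44.009 g/mol = 0.032902 mol
mol H = 2 × 0.5926 g H₂O ÷ 18.015 g/mol = 0.065790 mol
mass O = 1.514 − (0.39519 + 0.066316) = 1.0525 g → mol O = 1.0525 ÷ 15.999 = 0.065785 mol
Divide by the smallest (0.032902 mol): C 1.000, H 2.000, O 1.999
Empirical formula: CH2O2
Empirical-formula mass = 46.02 g/mol; 276 ÷ 46.02 ≈ 6, so the molecular formula is C6H12O12.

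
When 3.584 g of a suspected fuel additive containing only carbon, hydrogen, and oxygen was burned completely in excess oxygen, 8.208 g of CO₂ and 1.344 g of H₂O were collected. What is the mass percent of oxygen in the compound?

33.30%

mol C = 8.208 g CO₂ ÷ 44.009 g/mol = 0.18651 mol
mol H = 2 × 1.344 g H₂O ÷ 18.015 g/mol = 0.14921 mol
mass O = 3.584 − (2.2401 + 0.15040) = 1.1935 g → mol O = 1.1935 ÷ 15.999 = 0.074596 mol
mass % O = 1.1935 g ÷ 3.584 g × 100%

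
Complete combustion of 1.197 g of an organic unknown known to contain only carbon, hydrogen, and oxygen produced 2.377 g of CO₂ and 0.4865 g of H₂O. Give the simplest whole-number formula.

C7H7O4

mol C = 2.377 g CO₂ ÷ 44.009 g/mol = 0.054012 mol
mol H = 2 × 0.4865 g H₂O ÷ 18.015 g/mol = 0.054011 mol
mass O = 1.197 − (0.64873 + 0.054443) = 0.49382 g → mol O = 0.49382 ÷ 15.999 = 0.030866 mol
Divide by the smallest (0.030866 mol): C 1.750, H 1.750, O 1.000
Multiplying each by 4 gives whole numbers: C 7.00, H 7.00, O 4.00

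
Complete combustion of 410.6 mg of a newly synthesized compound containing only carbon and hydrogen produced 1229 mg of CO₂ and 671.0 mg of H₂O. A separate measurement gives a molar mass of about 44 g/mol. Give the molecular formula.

C3H8

mol C = 1.229 g CO₂ ÷ 44.009 g/mol = 0.027926 mol
mol H = 2 × 0.6710 g H₂O ÷ 18.015 g/mol = 0.074493 mol
Divide by the smallest (0.027926 mol): C 1.000, H 2.668
Multiplying each by 3 gives whole numbers: C 3.00, H 8.00
Empirical formula: C3H8
Empirical-formula mass = 44.10 g/mol; 44 ÷ 44.10 ≈ 1, so the molecular formula is C3H8.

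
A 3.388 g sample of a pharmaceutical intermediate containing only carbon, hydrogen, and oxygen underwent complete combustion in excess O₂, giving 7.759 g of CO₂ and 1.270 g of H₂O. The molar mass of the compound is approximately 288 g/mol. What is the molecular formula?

C15H12O6

mol C = 7.759 g CO₂ ÷ 44.009 g/mol = 0.17630 mol
mol H = 2 × 1.270 g H₂O ÷ 18.015 g/mol = 0.14099 mol
mass O = 3.388 − (2.1176 + 0.14212) = 1.1283 g → mol O = 1.1283 ÷ 15.999 = 0.070522 mol
Divide by the smallest (0.070522 mol): C 2.500, H 1.999, O 1.000
Multiplying each by 2 gives whole numbers: C 5.00, H 4.00, O 2.00
Empirical formula: C5H4O2
Empirical-formula mass = 96.08 g/mol; 288 ÷ 96.08 ≈ 3, so the molecular formula is C15H12O6.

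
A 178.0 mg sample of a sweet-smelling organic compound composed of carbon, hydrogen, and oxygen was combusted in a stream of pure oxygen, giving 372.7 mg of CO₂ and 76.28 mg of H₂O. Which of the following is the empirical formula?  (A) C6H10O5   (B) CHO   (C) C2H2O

mol C = 0.3727 g CO₂ ÷ 44.009 g/mol = 0.0084687 mol
mol H = 2 × 0.07628 g H₂O ÷ 18.015 g/mol = 0.0084685 mol
mass O = 0.1780 − (0.10172 + 0.0085362) = 0.067746 g → mol O = 0.067746 ÷ 15.999 = 0.0042344 mol
Divide by the smallest (0.0042344 mol): C 2.000, H 2.000, O 1.000

(C) C2H2O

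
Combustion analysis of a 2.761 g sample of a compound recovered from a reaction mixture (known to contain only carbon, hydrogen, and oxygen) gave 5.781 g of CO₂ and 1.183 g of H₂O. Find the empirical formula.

mol C = 5.781 g CO₂ ÷ 44.009 g/mol = 0.13136 mol
mol H = 2 × 1.183 g H₂O ÷ 18.015 g/mol = 0.13133 mol
mass O = 2.761 − (1.5778 + 0.13239) = 1.0509 g → mol O = 1.0509 ÷ 15.999 = 0.065683 mol
Divide by the smallest (0.065683 mol): C 2.000, H 2.000, O 1.000

C2H2O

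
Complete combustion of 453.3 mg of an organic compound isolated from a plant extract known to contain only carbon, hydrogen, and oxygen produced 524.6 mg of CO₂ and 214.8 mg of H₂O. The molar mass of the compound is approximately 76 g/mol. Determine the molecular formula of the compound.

C2H4O3

mol C = 0.5246 g CO₂ ÷ 44.009 g/mol = 0.011920 mol
mol H = 2 × 0.2148 g H₂O ÷ 18.015 g/mol = 0.023847 mol
mass O = 0.4533 − (0.14317 + 0.024038) = 0.28609 g → mol O = 0.28609 ÷ 15.999 = 0.017882 mol
Divide by the smallest (0.011920 mol): C 1.000, H 2.001, O 1.500
Multiplying each by 2 gives whole numbers: C 2.00, H 4.00, O 3.00
Empirical formula: C2H4O3
Empirical-formula mass = 76.05 g/mol; 76 ÷ 76.05 ≈ 1, so the molecular formula is C2H4O3.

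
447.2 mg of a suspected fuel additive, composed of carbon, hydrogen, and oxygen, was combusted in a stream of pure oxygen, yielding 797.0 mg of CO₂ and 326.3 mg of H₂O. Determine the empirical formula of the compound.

C3H6O2

mol C = 0.7970 g CO₂ ÷ 44.009 g/mol = 0.018110 mol
mol H = 2 × 0.3263 g H₂O ÷ 18.015 g/mol = 0.036225 mol
mass O = 0.4472 − (0.21752 + 0.036515) = 0.19317 g → mol O = 0.19317 ÷ 15.999 = 0.012074 mol
Divide by the smallest (0.012074 mol): C 1.500, H 3.000, O 1.000
Multiplying each by 2 gives whole numbers: C 3.00, H 6.00, O 2.00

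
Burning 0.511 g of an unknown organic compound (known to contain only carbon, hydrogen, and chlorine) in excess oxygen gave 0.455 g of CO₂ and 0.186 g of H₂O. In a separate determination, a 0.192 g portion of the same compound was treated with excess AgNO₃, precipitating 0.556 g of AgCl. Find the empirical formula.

mol C = 0.455 g CO₂ ÷ 44.009 g/mol = 0.01034 mol
mol H = 2 × 0.186 g H₂O ÷ 18.015 g/mol = 0.02065 mol
From the AgCl data: mol Cl per gram of compound = (0.556 ÷ 143.318) ÷ 0.192 = 0.02021 mol/g, so in the 0.511 g combustion sample mol Cl = 0.01033 mol
Divide by the smallest (0.01033 mol): C 1.001, H 2.000, Cl 1.000

CH2Cl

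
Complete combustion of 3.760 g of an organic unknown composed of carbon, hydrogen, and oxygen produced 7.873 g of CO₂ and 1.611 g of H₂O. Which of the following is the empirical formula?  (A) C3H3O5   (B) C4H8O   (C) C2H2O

(C) C2H2O

mol C = 7.873 g CO₂ ÷ 44.009 g/mol = 0.17890 mol
mol H = 2 × 1.611 g H₂O ÷ 18.015 g/mol = 0.17885 mol
mass O = 3.760 − (2.1487 + 0.18028) = 1.4310 g → mol O = 1.4310 ÷ 15.999 = 0.089444 mol
Divide by the smallest (0.089444 mol): C 2.000, H 2.000, O 1.000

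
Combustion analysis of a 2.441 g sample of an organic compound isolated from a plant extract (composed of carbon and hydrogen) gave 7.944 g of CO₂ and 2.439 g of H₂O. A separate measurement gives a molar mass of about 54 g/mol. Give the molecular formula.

C4H6

mol C = 7.944 g CO₂ ÷ 44.009 g/mol = 0.18051 mol
mol H = 2 × 2.439 g H₂O ÷ 18.015 g/mol = 0.27077 mol
Divide by the smallest (0.18051 mol): C 1.000, H 1.500
Multiplying each by 2 gives whole numbers: C 2.00, H 3.00
Empirical formula: C2H3
Empirical-formula mass = 27.05 g/mol; 54 ÷ 27.05 ≈ 2, so the molecular formula is C4H6.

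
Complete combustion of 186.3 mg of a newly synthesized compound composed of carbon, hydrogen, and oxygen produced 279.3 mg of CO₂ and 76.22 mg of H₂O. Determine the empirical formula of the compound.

mol C = 0.2793 g CO₂ ÷ 44.009 g/mol = 0.0063464 mol
mol H = 2 × 0.07622 g H₂O ÷ 18.015 g/mol = 0.0084618 mol
mass O = 0.1863 − (0.076227 + 0.0085295) = 0.10154 g → mol O = 0.10154 ÷ 15.999 = 0.0063469 mol
Divide by the smallest (0.0063464 mol): C 1.000, H 1.333, O 1.000
Multiplying each by 3 gives whole numbers: C 3.00, H 4.00, O 3.00

C3H4O3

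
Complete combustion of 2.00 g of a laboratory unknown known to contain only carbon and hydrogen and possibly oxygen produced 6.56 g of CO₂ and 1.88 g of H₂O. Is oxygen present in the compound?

no

mol C = 6.56 g CO₂ ÷ 44.009 g/mol = 0.1491 mol
mol H = 2 × 1.88 g H₂O ÷ 18.015 g/mol = 0.2087 mol
C and H together account for 2.001 g — essentially the entire 2.00 g sample — so the compound contains no oxygen.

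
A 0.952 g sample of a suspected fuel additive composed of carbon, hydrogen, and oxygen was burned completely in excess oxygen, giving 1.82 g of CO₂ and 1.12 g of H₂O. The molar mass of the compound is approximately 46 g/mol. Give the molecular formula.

mol C = 1.82 g CO₂ ÷ 44.009 g/mol = 0.04136 mol
mol H = 2 × 1.12 g H₂O ÷ 18.015 g/mol = 0.1243 mol
mass O = 0.952 − (0.4967 + 0.1253) = 0.3299 g → mol O = 0.3299 ÷ 15.999 = 0.02062 mol
Divide by the smallest (0.02062 mol): C 2.005, H 6.029, O 1.000
Empirical formula: C2H6O
Empirical-formula mass = 46.07 g/mol; 46 ÷ 46.07 ≈ 1, so the molecular formula is C2H6O.

C2H6O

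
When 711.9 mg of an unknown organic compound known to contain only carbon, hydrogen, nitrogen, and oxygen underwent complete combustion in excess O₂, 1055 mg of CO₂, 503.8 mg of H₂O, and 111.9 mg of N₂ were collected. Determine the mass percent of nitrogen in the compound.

mol C = 1.055 g CO₂ ÷ 44.009 g/mol = 0.023972 mol
mol H = 2 × 0.5038 g H₂O ÷ 18.015 g/mol = 0.055931 mol
mol N = 2 × 0.1119 g N₂ ÷ 28.014 g/mol = 0.0079889 mol
mass O = 0.7119 − (0.28793 + 0.056379 + 0.11190) = 0.25569 g → mol O = 0.25569 ÷ 15.999 = 0.015982 mol
mass % N = 0.11190 g ÷ 0.7119 g × 100%

15.72%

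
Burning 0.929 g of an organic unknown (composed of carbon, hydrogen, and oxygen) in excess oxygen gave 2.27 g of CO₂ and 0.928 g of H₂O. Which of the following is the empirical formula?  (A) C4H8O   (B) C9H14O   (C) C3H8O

mol C = 2.27 g CO₂ ÷ 44.009 g/mol = 0.05158 mol
mol H = 2 × 0.928 g H₂O ÷ 18.015 g/mol = 0.1030 mol
mass O = 0.929 − (0.6195 + 0.1038) = 0.2056 g → mol O = 0.2056 ÷ 15.999 = 0.01285 mol
Divide by the smallest (0.01285 mol): C 4.013, H 8.016, O 1.000

(A) C4H8O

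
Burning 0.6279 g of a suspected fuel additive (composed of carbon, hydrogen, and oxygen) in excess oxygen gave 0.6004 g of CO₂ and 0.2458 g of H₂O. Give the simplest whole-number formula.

CH2O2

mol C = 0.6004 g CO₂ ÷ 44.009 g/mol = 0.013643 mol
mol H = 2 × 0.2458 g H₂O ÷ 18.015 g/mol = 0.027288 mol
mass O = 0.6279 − (0.16386 + 0.027507) = 0.43653 g → mol O = 0.43653 ÷ 15.999 = 0.027285 mol
Divide by the smallest (0.013643 mol): C 1.000, H 2.000, O 2.000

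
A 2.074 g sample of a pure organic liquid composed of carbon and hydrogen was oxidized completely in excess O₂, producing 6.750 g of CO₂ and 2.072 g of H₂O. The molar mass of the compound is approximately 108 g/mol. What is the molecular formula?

mol C = 6.750 g CO₂ ÷ 44.009 g/mol = 0.15338 mol
mol H = 2 × 2.072 g H₂O ÷ 18.015 g/mol = 0.23003 mol
Divide by the smallest (0.15338 mol): C 1.000, H 1.500
Multiplying each by 2 gives whole numbers: C 2.00, H 3.00
Empirical formula: C2H3
Empirical-formula mass = 27.05 g/mol; 108 ÷ 27.05 ≈ 4, so the molecular formula is C8H12.

C8H12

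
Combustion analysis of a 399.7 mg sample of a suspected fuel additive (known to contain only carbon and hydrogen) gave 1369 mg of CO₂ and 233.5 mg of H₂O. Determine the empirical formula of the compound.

mol C = 1.369 g CO₂ ÷ 44.009 g/mol = 0.031107 mol
mol H = 2 × 0.2335 g H₂O ÷ 18.015 g/mol = 0.025923 mol
Divide by the smallest (0.025923 mol): C 1.200, H 1.000
Multiplying each by 5 gives whole numbers: C 6.00, H 5.00

C6H5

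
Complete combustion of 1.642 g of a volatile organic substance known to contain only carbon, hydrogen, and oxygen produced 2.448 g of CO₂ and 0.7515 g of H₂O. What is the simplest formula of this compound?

mol C = 2.448 g CO₂ ÷ 44.009 g/mol = 0.055625 mol
mol H = 2 × 0.7515 g H₂O ÷ 18.015 g/mol = 0.083430 mol
mass O = 1.642 − (0.66811 + 0.084098) = 0.88979 g → mol O = 0.88979 ÷ 15.999 = 0.055615 mol
Divide by the smallest (0.055615 mol): C 1.000, H 1.500, O 1.000
Multiplying each by 2 gives whole numbers: C 2.00, H 3.00, O 2.00

C2H3O2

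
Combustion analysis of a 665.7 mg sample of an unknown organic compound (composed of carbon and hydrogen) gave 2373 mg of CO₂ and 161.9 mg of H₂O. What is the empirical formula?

mol C = 2.373 g CO₂ ÷ 44.009 g/mol = 0.053921 mol
mol H = 2 × 0.1619 g H₂O ÷ 18.015 g/mol = 0.017974 mol
Divide by the smallest (0.017974 mol): C 3.000, H 1.000

C3H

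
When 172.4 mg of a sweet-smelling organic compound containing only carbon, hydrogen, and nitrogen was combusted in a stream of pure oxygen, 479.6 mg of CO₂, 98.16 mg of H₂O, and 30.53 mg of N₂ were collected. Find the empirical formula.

C5H5N

mol C = 0.4796 g CO₂ ÷ 44.009 g/mol = 0.010898 mol
mol H = 2 × 0.09816 g H₂O ÷ 18.015 g/mol = 0.010898 mol
mol N = 2 × 0.03053 g N₂ ÷ 28.014 g/mol = 0.0021796 mol
Divide by the smallest (0.0021796 mol): C 5.000, H 5.000, N 1.000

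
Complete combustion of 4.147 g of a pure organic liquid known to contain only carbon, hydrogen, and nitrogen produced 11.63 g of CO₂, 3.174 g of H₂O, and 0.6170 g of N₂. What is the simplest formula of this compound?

mol C = 11.63 g CO₂ ÷ 44.009 g/mol = 0.26426 mol
mol H = 2 × 3.174 g H₂O ÷ 18.015 g/mol = 0.35237 mol
mol N = 2 × 0.6170 g N₂ ÷ 28.014 g/mol = 0.044049 mol
Divide by the smallest (0.044049 mol): C 5.999, H 7.999, N 1.000

C6H8N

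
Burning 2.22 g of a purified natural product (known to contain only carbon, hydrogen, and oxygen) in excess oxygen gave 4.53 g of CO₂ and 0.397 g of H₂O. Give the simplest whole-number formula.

C7H3O4

mol C = 4.53 g CO₂ ÷ 44.009 g/mol = 0.1029 mol
mol H = 2 × 0.397 g H₂O ÷ 18.015 g/mol = 0.04407 mol
mass O = 2.22 − (1.236 + 0.04443) = 0.9392 g → mol O = 0.9392 ÷ 15.999 = 0.05871 mol
Divide by the smallest (0.04407 mol): C 2.335, H 1.000, O 1.332
Multiplying each by 3 gives whole numbers: C 7.01, H 3.00, O 4.00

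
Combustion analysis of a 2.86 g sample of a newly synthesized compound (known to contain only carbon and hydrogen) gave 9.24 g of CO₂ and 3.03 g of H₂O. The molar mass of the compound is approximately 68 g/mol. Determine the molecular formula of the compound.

C5H8

mol C = 9.24 g CO₂ ÷ 44.009 g/mol = 0.2100 mol
mol H = 2 × 3.03 g H₂O ÷ 18.015 g/mol = 0.3364 mol
Divide by the smallest (0.2100 mol): C 1.000, H 1.602
Multiplying each by 5 gives whole numbers: C 5.00, H 8.01
Empirical formula: C5H8
Empirical-formula mass = 68.12 g/mol; 68 ÷ 68.12 ≈ 1, so the molecular formula is C5H8.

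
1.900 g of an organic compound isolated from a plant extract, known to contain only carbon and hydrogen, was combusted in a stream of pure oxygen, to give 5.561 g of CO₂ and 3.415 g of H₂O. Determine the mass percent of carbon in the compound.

mol C = 5.561 g CO₂ ÷ 44.009 g/mol = 0.12636 mol
mol H = 2 × 3.415 g H₂O ÷ 18.015 g/mol = 0.37913 mol
mass % C = 1.5177 g ÷ 1.900 g × 100%

79.88%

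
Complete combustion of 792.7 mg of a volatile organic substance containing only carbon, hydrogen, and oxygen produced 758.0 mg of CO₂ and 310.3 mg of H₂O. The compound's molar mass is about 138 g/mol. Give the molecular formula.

C3H6O6

mol C = 0.7580 g CO₂ ÷ 44.009 g/mol = 0.017224 mol
mol H = 2 × 0.3103 g H₂O ÷ 18.015 g/mol = 0.034449 mol
mass O = 0.7927 − (0.20687 + 0.034725) = 0.55110 g → mol O = 0.55110 ÷ 15.999 = 0.034446 mol
Divide by the smallest (0.017224 mol): C 1.000, H 2.000, O 2.000
Empirical formula: CH2O2
Empirical-formula mass = 46.02 g/mol; 138 ÷ 46.02 ≈ 3, so the molecular formula is C3H6O6.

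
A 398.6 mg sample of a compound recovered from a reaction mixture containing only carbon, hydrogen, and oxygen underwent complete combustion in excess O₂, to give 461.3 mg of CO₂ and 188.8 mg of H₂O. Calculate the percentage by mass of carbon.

31.59%

mol C = 0.4613 g CO₂ ÷ 44.009 g/mol = 0.010482 mol
mol H = 2 × 0.1888 g H₂O ÷ 18.015 g/mol = 0.020960 mol
mass O = 0.3986 − (0.12590 + 0.021128) = 0.25157 g → mol O = 0.25157 ÷ 15.999 = 0.015724 mol
mass % C = 0.12590 g ÷ 0.3986 g × 100%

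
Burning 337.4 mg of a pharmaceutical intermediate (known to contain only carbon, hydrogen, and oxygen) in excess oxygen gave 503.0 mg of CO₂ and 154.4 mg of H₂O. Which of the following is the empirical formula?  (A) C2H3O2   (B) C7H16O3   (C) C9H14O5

(A) C2H3O2

mol C = 0.5030 g CO₂ ÷ 44.009 g/mol = 0.011429 mol
mol H = 2 × 0.1544 g H₂O ÷ 18.015 g/mol = 0.017141 mol
mass O = 0.3374 − (0.13728 + 0.017278) = 0.18284 g → mol O = 0.18284 ÷ 15.999 = 0.011428 mol
Divide by the smallest (0.011428 mol): C 1.000, H 1.500, O 1.000
Multiplying each by 2 gives whole numbers: C 2.00, H 3.00, O 2.00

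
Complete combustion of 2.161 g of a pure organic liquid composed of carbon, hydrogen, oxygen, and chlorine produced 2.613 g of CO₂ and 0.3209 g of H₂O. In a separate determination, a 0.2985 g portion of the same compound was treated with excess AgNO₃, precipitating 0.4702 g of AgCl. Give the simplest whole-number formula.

C5H3Cl2O3

mol C = 2.613 g CO₂ ÷ 44.009 g/mol = 0.059374 mol
mol H = 2 × 0.3209 g H₂O ÷ 18.015 g/mol = 0.035626 mol
From the AgCl data: mol Cl per gram of compound = (0.4702 ÷ 143.318) ÷ 0.2985 = 0.010991 mol/g, so in the 2.161 g combustion sample mol Cl = 0.023752 mol
mass O = 2.161 − (0.71314 + 0.035911 + 0.84199) = 0.56995 g → mol O = 0.56995 ÷ 15.999 = 0.035624 mol
Divide by the smallest (0.023752 mol): C 2.500, H 1.500, Cl 1.000, O 1.500
Multiplying each by 2 gives whole numbers: C 5.00, H 3.00, Cl 2.00, O 3.00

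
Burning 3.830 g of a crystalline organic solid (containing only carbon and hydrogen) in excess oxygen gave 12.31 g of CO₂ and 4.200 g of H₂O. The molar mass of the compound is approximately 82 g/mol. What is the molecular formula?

mol C = 12.31 g CO₂ ÷ 44.009 g/mol = 0.27972 mol
mol H = 2 × 4.200 g H₂O ÷ 18.015 g/mol = 0.46628 mol
Divide by the smallest (0.27972 mol): C 1.000, H 1.667
Multiplying each by 3 gives whole numbers: C 3.00, H 5.00
Empirical formula: C3H5
Empirical-formula mass = 41.07 g/mol; 82 ÷ 41.07 ≈ 2, so the molecular formula is C6H10.

C6H10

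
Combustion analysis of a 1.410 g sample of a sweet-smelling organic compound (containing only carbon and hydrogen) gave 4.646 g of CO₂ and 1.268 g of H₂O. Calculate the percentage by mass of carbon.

89.93%

mol C = 4.646 g CO₂ ÷ 44.009 g/mol = 0.10557 mol
mol H = 2 × 1.268 g H₂O ÷ 18.015 g/mol = 0.14077 mol
mass % C = 1.2680 g ÷ 1.410 g × 100%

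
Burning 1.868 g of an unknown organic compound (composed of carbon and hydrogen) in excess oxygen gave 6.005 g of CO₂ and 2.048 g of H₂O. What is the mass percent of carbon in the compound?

mol C = 6.005 g CO₂ ÷ 44.009 g/mol = 0.13645 mol
mol H = 2 × 2.048 g H₂O ÷ 18.015 g/mol = 0.22737 mol
mass % C = 1.6389 g ÷ 1.868 g × 100%

87.74%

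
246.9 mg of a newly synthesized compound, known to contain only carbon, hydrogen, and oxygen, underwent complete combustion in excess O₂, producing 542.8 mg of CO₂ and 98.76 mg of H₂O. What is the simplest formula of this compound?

mol C = 0.5428 g CO₂ ÷ 44.009 g/mol = 0.012334 mol
mol H = 2 × 0.09876 g H₂O ÷ 18.015 g/mol = 0.010964 mol
mass O = 0.2469 − (0.14814 + 0.011052) = 0.087706 g → mol O = 0.087706 ÷ 15.999 = 0.0054820 mol
Divide by the smallest (0.0054820 mol): C 2.250, H 2.000, O 1.000
Multiplying each by 4 gives whole numbers: C 9.00, H 8.00, O 4.00

C9H8O4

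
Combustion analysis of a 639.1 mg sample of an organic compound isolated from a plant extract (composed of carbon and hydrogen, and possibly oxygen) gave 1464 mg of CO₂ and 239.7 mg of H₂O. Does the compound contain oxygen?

mol C = 1.464 g CO₂ ÷ 44.009 g/mol = 0.033266 mol
mol H = 2 × 0.2397 g H₂O ÷ 18.015 g/mol = 0.026611 mol
C and H account for only 0.42638 g of the 0.6391 g sample; the remaining 0.21272 g must be oxygen.

yes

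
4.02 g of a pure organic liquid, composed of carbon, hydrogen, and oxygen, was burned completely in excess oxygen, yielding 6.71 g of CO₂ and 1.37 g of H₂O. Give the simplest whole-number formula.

C6H6O5

mol C = 6.71 g CO₂ ÷ 44.009 g/mol = 0.1525 mol
mol H = 2 × 1.37 g H₂O ÷ 18.015 g/mol = 0.1521 mol
mass O = 4.02 − (1.831 + 0.1533) = 2.035 g → mol O = 2.035 ÷ 15.999 = 0.1272 mol
Divide by the smallest (0.1272 mol): C 1.198, H 1.196, O 1.000
Multiplying each by 5 gives whole numbers: C 5.99, H 5.98, O 5.00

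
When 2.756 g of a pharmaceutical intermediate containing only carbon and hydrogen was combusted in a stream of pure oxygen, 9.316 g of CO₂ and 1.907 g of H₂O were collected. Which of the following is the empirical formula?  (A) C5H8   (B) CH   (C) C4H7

(B) CH

mol C = 9.316 g CO₂ ÷ 44.009 g/mol = 0.21168 mol
mol H = 2 × 1.907 g H₂O ÷ 18.015 g/mol = 0.21171 mol
Divide by the smallest (0.21168 mol): C 1.000, H 1.000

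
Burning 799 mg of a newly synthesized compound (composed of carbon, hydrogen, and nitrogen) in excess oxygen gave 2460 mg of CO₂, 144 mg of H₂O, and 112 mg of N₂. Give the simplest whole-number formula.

C7H2N

mol C = 2.46 g CO₂ ÷ 44.009 g/mol = 0.05590 mol
mol H = 2 × 0.144 g H₂O ÷ 18.015 g/mol = 0.01599 mol
mol N = 2 × 0.112 g N₂ ÷ 28.014 g/mol = 0.007996 mol
Divide by the smallest (0.007996 mol): C 6.991, H 1.999, N 1.000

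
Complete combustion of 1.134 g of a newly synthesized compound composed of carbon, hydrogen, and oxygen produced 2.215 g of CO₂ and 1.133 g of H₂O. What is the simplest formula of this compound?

mol C = 2.215 g CO₂ ÷ 44.009 g/mol = 0.050331 mol
mol H = 2 × 1.133 g H₂O ÷ 18.015 g/mol = 0.12578 mol
mass O = 1.134 − (0.60452 + 0.12679) = 0.40269 g → mol O = 0.40269 ÷ 15.999 = 0.025170 mol
Divide by the smallest (0.025170 mol): C 2.000, H 4.997, O 1.000

C2H5O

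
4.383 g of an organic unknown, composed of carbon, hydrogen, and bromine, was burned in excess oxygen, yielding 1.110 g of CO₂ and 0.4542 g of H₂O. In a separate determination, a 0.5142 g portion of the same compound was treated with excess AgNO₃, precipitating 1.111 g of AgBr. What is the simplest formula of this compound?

CH2Br2

mol C = 1.110 g CO₂ ÷ 44.009 g/mol = 0.025222 mol
mol H = 2 × 0.4542 g H₂O ÷ 18.015 g/mol = 0.050425 mol
From the AgBr data: mol Br per gram of compound = (1.111 ÷ 187.772) ÷ 0.5142 = 0.011507 mol/g, so in the 4.383 g combustion sample mol Br = 0.050434 mol
Divide by the smallest (0.025222 mol): C 1.000, H 1.999, Br 2.000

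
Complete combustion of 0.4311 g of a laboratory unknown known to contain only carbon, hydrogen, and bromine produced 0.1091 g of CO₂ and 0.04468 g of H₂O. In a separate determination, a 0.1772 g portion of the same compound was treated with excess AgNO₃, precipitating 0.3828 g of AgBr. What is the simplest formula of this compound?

CH2Br2

mol C = 0.1091 g CO₂ ÷ 44.009 g/mol = 0.0024790 mol
mol H = 2 × 0.04468 g H₂O ÷ 18.015 g/mol = 0.0049603 mol
From the AgBr data: mol Br per gram of compound = (0.3828 ÷ 187.772) ÷ 0.1772 = 0.011505 mol/g, so in the 0.4311 g combustion sample mol Br = 0.0049597 mol
Divide by the smallest (0.0024790 mol): C 1.000, H 2.001, Br 2.001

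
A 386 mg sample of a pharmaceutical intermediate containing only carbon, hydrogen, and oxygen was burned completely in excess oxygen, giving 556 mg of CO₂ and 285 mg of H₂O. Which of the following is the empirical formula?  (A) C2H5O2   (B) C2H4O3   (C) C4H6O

mol C = 0.556 g CO₂ ÷ 44.009 g/mol = 0.01263 mol
mol H = 2 × 0.285 g H₂O ÷ 18.015 g/mol = 0.03164 mol
mass O = 0.386 − (0.1517 + 0.03189) = 0.2024 g → mol O = 0.2024 ÷ 15.999 = 0.01265 mol
Divide by the smallest (0.01263 mol): C 1.000, H 2.504, O 1.001
Multiplying each by 2 gives whole numbers: C 2.00, H 5.01, O 2.00

(A) C2H5O2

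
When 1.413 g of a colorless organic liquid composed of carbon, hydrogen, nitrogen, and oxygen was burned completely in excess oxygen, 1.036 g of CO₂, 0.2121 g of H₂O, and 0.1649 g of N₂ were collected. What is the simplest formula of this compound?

C2H2NO5

mol C = 1.036 g CO₂ ÷ 44.009 g/mol = 0.023541 mol
mol H = 2 × 0.2121 g H₂O ÷ 18.015 g/mol = 0.023547 mol
mol N = 2 × 0.1649 g N₂ ÷ 28.014 g/mol = 0.011773 mol
mass O = 1.413 − (0.28275 + 0.023735 + 0.16490) = 0.94162 g → mol O = 0.94162 ÷ 15.999 = 0.058855 mol
Divide by the smallest (0.011773 mol): C 2.000, H 2.000, N 1.000, O 4.999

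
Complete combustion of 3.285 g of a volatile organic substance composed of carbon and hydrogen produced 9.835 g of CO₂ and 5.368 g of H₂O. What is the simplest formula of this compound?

mol C = 9.835 g CO₂ ÷ 44.009 g/mol = 0.22348 mol
mol H = 2 × 5.368 g H₂O ÷ 18.015 g/mol = 0.59595 mol
Divide by the smallest (0.22348 mol): C 1.000, H 2.667
Multiplying each by 3 gives whole numbers: C 3.00, H 8.00

C3H8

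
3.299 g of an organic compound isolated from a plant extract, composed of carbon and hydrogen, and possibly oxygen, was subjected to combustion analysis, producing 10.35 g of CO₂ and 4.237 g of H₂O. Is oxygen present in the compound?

no

mol C = 10.35 g CO₂ ÷ 44.009 g/mol = 0.23518 mol
mol H = 2 × 4.237 g H₂O ÷ 18.015 g/mol = 0.47039 mol
C and H together account for 3.2989 g — essentially the entire 3.299 g sample — so the compound contains no oxygen.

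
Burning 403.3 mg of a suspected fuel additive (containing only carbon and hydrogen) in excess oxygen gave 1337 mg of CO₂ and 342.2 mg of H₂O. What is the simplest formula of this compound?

mol C = 1.337 g CO₂ ÷ 44.009 g/mol = 0.030380 mol
mol H = 2 × 0.3422 g H₂O ÷ 18.015 g/mol = 0.037991 mol
Divide by the smallest (0.030380 mol): C 1.000, H 1.251
Multiplying each by 4 gives whole numbers: C 4.00, H 5.00

C4H5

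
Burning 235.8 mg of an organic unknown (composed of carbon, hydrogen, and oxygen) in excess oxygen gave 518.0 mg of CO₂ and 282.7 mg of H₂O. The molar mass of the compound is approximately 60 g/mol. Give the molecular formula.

mol C = 0.5180 g CO₂ ÷ 44.009 g/mol = 0.011770 mol
mol H = 2 × 0.2827 g H₂O ÷ 18.015 g/mol = 0.031385 mol
mass O = 0.2358 − (0.14137 + 0.031636) = 0.062791 g → mol O = 0.062791 ÷ 15.999 = 0.0039247 mol
Divide by the smallest (0.0039247 mol): C 2.999, H 7.997, O 1.000
Empirical formula: C3H8O
Empirical-formula mass = 60.10 g/mol; 60 ÷ 60.10 ≈ 1, so the molecular formula is C3H8O.

C3H8O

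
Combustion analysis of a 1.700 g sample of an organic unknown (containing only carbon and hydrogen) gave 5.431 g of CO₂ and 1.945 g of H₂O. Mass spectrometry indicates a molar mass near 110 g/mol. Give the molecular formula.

mol C = 5.431 g CO₂ ÷ 44.009 g/mol = 0.12341 mol
mol H = 2 × 1.945 g H₂O ÷ 18.015 g/mol = 0.21593 mol
Divide by the smallest (0.12341 mol): C 1.000, H 1.750
Multiplying each by 4 gives whole numbers: C 4.00, H 7.00
Empirical formula: C4H7
Empirical-formula mass = 55.10 g/mol; 110 ÷ 55.10 ≈ 2, so the molecular formula is C8H14.

C8H14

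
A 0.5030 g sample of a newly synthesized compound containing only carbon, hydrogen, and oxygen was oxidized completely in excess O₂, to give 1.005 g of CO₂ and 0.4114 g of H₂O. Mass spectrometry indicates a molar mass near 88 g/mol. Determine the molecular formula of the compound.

mol C = 1.005 g CO₂ ÷ 44.009 g/mol = 0.022836 mol
mol H = 2 × 0.4114 g H₂O ÷ 18.015 g/mol = 0.045673 mol
mass O = 0.5030 − (0.27429 + 0.046038) = 0.18268 g → mol O = 0.18268 ÷ 15.999 = 0.011418 mol
Divide by the smallest (0.011418 mol): C 2.000, H 4.000, O 1.000
Empirical formula: C2H4O
Empirical-formula mass = 44.05 g/mol; 88 ÷ 44.05 ≈ 2, so the molecular formula is C4H8O2.

C4H8O2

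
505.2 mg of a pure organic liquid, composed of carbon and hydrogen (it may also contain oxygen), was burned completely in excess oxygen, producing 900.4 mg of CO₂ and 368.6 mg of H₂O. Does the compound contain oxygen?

mol C = 0.9004 g CO₂ ÷ 44.009 g/mol = 0.020459 mol
mol H = 2 × 0.3686 g H₂O ÷ 18.015 g/mol = 0.040921 mol
C and H account for only 0.28699 g of the 0.5052 g sample; the remaining 0.21821 g must be oxygen.

yes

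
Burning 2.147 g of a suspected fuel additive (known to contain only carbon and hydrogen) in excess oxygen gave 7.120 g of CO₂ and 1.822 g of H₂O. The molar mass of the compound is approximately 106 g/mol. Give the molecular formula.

mol C = 7.120 g CO₂ ÷ 44.009 g/mol = 0.16179 mol
mol H = 2 × 1.822 g H₂O ÷ 18.015 g/mol = 0.20228 mol
Divide by the smallest (0.16179 mol): C 1.000, H 1.250
Multiplying each by 4 gives whole numbers: C 4.00, H 5.00
Empirical formula: C4H5
Empirical-formula mass = 53.08 g/mol; 106 ÷ 53.08 ≈ 2, so the molecular formula is C8H10.

C8H10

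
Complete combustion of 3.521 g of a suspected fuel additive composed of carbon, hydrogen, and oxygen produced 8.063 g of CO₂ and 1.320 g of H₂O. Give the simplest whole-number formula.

mol C = 8.063 g CO₂ ÷ 44.009 g/mol = 0.18321 mol
mol H = 2 × 1.320 g H₂O ÷ 18.015 g/mol = 0.14654 mol
mass O = 3.521 − (2.2006 + 0.14772) = 1.1727 g → mol O = 1.1727 ÷ 15.999 = 0.073299 mol
Divide by the smallest (0.073299 mol): C 2.500, H 1.999, O 1.000
Multiplying each by 2 gives whole numbers: C 5.00, H 4.00, O 2.00

C5H4O2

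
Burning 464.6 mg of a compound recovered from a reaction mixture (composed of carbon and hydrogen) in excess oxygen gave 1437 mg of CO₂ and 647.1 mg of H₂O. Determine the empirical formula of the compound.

mol C = 1.437 g CO₂ ÷ 44.009 g/mol = 0.032652 mol
mol H = 2 × 0.6471 g H₂O ÷ 18.015 g/mol = 0.071840 mol
Divide by the smallest (0.032652 mol): C 1.000, H 2.200
Multiplying each by 5 gives whole numbers: C 5.00, H 11.00

C5H11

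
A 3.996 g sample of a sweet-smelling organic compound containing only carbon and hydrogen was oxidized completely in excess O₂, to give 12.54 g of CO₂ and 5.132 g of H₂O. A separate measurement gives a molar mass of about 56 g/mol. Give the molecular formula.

mol C = 12.54 g CO₂ ÷ 44.009 g/mol = 0.28494 mol
mol H = 2 × 5.132 g H₂O ÷ 18.015 g/mol = 0.56975 mol
Divide by the smallest (0.28494 mol): C 1.000, H 2.000
Empirical formula: CH2
Empirical-formula mass = 14.03 g/mol; 56 ÷ 14.03 ≈ 4, so the molecular formula is C4H8.

C4H8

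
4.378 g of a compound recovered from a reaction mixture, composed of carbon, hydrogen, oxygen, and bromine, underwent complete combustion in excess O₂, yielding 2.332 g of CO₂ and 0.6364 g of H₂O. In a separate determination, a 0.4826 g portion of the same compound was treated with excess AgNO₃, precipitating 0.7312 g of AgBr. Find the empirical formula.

mol C = 2.332 g CO₂ ÷ 44.009 g/mol = 0.052989 mol
mol H = 2 × 0.6364 g H₂O ÷ 18.015 g/mol = 0.070652 mol
From the AgBr data: mol Br per gram of compound = (0.7312 ÷ 187.772) ÷ 0.4826 = 0.0080690 mol/g, so in the 4.378 g combustion sample mol Br = 0.035326 mol
mass O = 4.378 − (0.63645 + 0.071217 + 2.8227) = 0.84765 g → mol O = 0.84765 ÷ 15.999 = 0.052981 mol
Divide by the smallest (0.035326 mol): C 1.500, H 2.000, Br 1.000, O 1.500
Multiplying each by 2 gives whole numbers: C 3.00, H 4.00, Br 2.00, O 3.00

C3H4Br2O3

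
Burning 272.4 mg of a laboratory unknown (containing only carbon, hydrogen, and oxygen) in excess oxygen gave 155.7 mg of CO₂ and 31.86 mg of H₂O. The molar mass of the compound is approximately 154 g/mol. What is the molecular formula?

mol C = 0.1557 g CO₂ ÷ 44.009 g/mol = 0.0035379 mol
mol H = 2 × 0.03186 g H₂O ÷ 18.015 g/mol = 0.0035371 mol
mass O = 0.2724 − (0.042494 + 0.0035653) = 0.22634 g → mol O = 0.22634 ÷ 15.999 = 0.014147 mol
Divide by the smallest (0.0035371 mol): C 1.000, H 1.000, O 4.000
Empirical formula: CHO4
Empirical-formula mass = 77.02 g/mol; 154 ÷ 77.02 ≈ 2, so the molecular formula is C2H2O8.

C2H2O8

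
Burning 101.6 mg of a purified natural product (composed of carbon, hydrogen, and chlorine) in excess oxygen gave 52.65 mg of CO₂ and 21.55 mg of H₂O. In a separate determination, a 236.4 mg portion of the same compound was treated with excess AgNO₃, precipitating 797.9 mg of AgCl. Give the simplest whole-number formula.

mol C = 0.05265 g CO₂ ÷ 44.009 g/mol = 0.0011963 mol
mol H = 2 × 0.02155 g H₂O ÷ 18.015 g/mol = 0.0023925 mol
From the AgCl data: mol Cl per gram of compound = (0.7979 ÷ 143.318) ÷ 0.2364 = 0.023551 mol/g, so in the 0.1016 g combustion sample mol Cl = 0.0023927 mol
Divide by the smallest (0.0011963 mol): C 1.000, H 2.000, Cl 2.000

CH2Cl2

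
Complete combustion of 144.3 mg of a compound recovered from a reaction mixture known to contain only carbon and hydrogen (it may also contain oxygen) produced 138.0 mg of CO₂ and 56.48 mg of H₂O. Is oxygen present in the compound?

mol C = 0.1380 g CO₂ ÷ 44.009 g/mol = 0.0031357 mol
mol H = 2 × 0.05648 g H₂O ÷ 18.015 g/mol = 0.0062703 mol
C and H account for only 0.043984 g of the 0.1443 g sample; the remaining 0.10032 g must be oxygen.

yes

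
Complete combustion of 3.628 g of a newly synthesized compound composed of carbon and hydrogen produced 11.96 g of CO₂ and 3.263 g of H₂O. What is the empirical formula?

mol C = 11.96 g CO₂ ÷ 44.009 g/mol = 0.27176 mol
mol H = 2 × 3.263 g H₂O ÷ 18.015 g/mol = 0.36225 mol
Divide by the smallest (0.27176 mol): C 1.000, H 1.333
Multiplying each by 3 gives whole numbers: C 3.00, H 4.00

C3H4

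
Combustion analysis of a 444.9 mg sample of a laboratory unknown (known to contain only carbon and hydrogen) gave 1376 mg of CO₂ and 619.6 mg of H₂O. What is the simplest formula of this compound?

C5H11

mol C = 1.376 g CO₂ ÷ 44.009 g/mol = 0.031266 mol
mol H = 2 × 0.6196 g H₂O ÷ 18.015 g/mol = 0.068787 mol
Divide by the smallest (0.031266 mol): C 1.000, H 2.200
Multiplying each by 5 gives whole numbers: C 5.00, H 11.00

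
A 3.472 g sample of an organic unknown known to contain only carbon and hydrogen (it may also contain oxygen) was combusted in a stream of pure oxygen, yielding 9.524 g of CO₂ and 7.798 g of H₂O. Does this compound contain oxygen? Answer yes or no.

mol C = 9.524 g CO₂ ÷ 44.009 g/mol = 0.21641 mol
mol H = 2 × 7.798 g H₂O ÷ 18.015 g/mol = 0.86572 mol
C and H together account for 3.4720 g — essentially the entire 3.472 g sample — so the compound contains no oxygen.

no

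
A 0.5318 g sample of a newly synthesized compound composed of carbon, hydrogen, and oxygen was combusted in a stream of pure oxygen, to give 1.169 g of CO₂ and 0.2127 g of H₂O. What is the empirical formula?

mol C = 1.169 g CO₂ ÷ 44.009 g/mol = 0.026563 mol
mol H = 2 × 0.2127 g H₂O ÷ 18.015 g/mol = 0.023614 mol
mass O = 0.5318 − (0.31905 + 0.023803) = 0.18895 g → mol O = 0.18895 ÷ 15.999 = 0.011810 mol
Divide by the smallest (0.011810 mol): C 2.249, H 1.999, O 1.000
Multiplying each by 4 gives whole numbers: C 9.00, H 8.00, O 4.00

C9H8O4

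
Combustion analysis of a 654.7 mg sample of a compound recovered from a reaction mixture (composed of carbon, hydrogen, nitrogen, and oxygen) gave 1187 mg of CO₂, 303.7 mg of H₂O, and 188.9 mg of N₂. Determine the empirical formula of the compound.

C4H5N2O

mol C = 1.187 g CO₂ ÷ 44.009 g/mol = 0.026972 mol
mol H = 2 × 0.3037 g H₂O ÷ 18.015 g/mol = 0.033716 mol
mol N = 2 × 0.1889 g N₂ ÷ 28.014 g/mol = 0.013486 mol
mass O = 0.6547 − (0.32396 + 0.033986 + 0.18890) = 0.10786 g → mol O = 0.10786 ÷ 15.999 = 0.0067414 mol
Divide by the smallest (0.0067414 mol): C 4.001, H 5.001, N 2.000, O 1.000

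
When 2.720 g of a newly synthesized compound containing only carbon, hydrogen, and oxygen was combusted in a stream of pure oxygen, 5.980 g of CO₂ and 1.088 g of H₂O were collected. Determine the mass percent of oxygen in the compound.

mol C = 5.980 g CO₂ ÷ 44.009 g/mol = 0.13588 mol
mol H = 2 × 1.088 g H₂O ÷ 18.015 g/mol = 0.12079 mol
mass O = 2.720 − (1.6321 + 0.12175) = 0.96618 g → mol O = 0.96618 ÷ 15.999 = 0.060390 mol
mass % O = 0.96618 g ÷ 2.720 g × 100%

35.52%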